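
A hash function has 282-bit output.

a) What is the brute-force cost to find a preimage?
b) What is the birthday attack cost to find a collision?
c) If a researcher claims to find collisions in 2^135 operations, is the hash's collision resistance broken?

Step 1: Preimage resistance requires brute-force of 2^282 operations.
Step 2: Collision resistance (birthday bound) = 2^(282/2) = 2^141.
Step 3: The claimed attack costs 2^135 operations.
Step 4: Since 2^135 < 2^141, the claimed attack beats the generic birthday bound, so collision resistance is broken.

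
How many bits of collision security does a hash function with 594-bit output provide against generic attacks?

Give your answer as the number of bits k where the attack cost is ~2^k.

Step 1: The hash has a 594-bit output.
Step 2: Collision resistance means it should be infeasible to find any x != y with h(x) = h(y).
By the birthday bound, a generic collision search succeeds after about sqrt(2^594) = 2^(594/2) = 2^297 evaluations.
Step 3: Security level = 297 bits.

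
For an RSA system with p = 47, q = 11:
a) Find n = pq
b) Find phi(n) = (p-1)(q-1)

Step 1: n = p * q = 47 * 11 = 517.
Step 2: phi(n) = (p-1)(q-1) = 46 * 10 = 460.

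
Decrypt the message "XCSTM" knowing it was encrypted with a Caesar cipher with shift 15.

Step 1: Reverse the shift by subtracting 15 from each letter position.
  X (position 23) -> position (23-15) mod 26 = 8 -> I
  C (position 2) -> position (2-15) mod 26 = 13 -> N
  S (position 18) -> position (18-15) mod 26 = 3 -> D
  T (position 19) -> position (19-15) mod 26 = 4 -> E
  M (position 12) -> position (12-15) mod 26 = 23 -> X
Decrypted message: INDEX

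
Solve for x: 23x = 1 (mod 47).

Step 1: We need x such that 23 * x = 1 (mod 47).
Step 2: Using the extended Euclidean algorithm or trial:
  23 * 45 = 1035 = 22 * 47 + 1.
Step 3: Since 1035 mod 47 = 1, the inverse is x = 45.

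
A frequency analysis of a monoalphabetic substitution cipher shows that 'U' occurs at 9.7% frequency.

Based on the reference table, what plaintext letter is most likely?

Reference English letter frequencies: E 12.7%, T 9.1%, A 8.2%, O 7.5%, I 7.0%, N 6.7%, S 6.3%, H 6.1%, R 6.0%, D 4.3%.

Step 1: The observed frequency is 9.7%.
Step 2: Compare with English frequencies:
  E: 12.7% (difference: 3.0%)
  T: 9.1% (difference: 0.6%) <-- closest
  A: 8.2% (difference: 1.5%)
  O: 7.5% (difference: 2.2%)
  I: 7.0% (difference: 2.7%)
  N: 6.7% (difference: 3.0%)
  S: 6.3% (difference: 3.4%)
  H: 6.1% (difference: 3.6%)
  R: 6.0% (difference: 3.7%)
  D: 4.3% (difference: 5.4%)
Step 3: 'U' most likely represents 'T' (frequency 9.1%).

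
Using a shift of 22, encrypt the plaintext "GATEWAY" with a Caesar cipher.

Step 1: For each letter, shift forward by 22 positions (mod 26).
  G (position 6) -> position (6+22) mod 26 = 2 -> C
  A (position 0) -> position (0+22) mod 26 = 22 -> W
  T (position 19) -> position (19+22) mod 26 = 15 -> P
  E (position 4) -> position (4+22) mod 26 = 0 -> A
  W (position 22) -> position (22+22) mod 26 = 18 -> S
  A (position 0) -> position (0+22) mod 26 = 22 -> W
  Y (position 24) -> position (24+22) mod 26 = 20 -> U
Result: CWPASWU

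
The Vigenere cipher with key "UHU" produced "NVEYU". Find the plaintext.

Step 1: Extend key: UHUUH
Step 2: Decrypt each letter (c - k) mod 26:
  N(13) - U(20) = (13-20) mod 26 = 19 = T
  V(21) - H(7) = (21-7) mod 26 = 14 = O
  E(4) - U(20) = (4-20) mod 26 = 10 = K
  Y(24) - U(20) = (24-20) mod 26 = 4 = E
  U(20) - H(7) = (20-7) mod 26 = 13 = N
Plaintext: TOKEN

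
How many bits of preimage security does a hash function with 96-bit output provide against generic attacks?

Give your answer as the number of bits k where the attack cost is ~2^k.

Step 1: The hash has a 96-bit output.
Step 2: Preimage resistance means: given a digest h(x), it should be infeasible to find any input that hashes to it.
With a 96-bit output there are 2^96 possible digests, so a generic brute-force preimage search costs about 2^96 evaluations.
Step 3: Security level = 96 bits.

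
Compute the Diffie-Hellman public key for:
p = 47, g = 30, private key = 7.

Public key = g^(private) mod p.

Step 1: A = g^a mod p = 30^7 mod 47.
  30^1 mod 47 = 30
  30^2 mod 47 = (30 * 30) mod 47 = 7
  30^3 mod 47 = (7 * 30) mod 47 = 22
  30^4 mod 47 = (22 * 30) mod 47 = 2
  30^5 mod 47 = (2 * 30) mod 47 = 13
  30^6 mod 47 = (13 * 30) mod 47 = 14
  30^7 mod 47 = (14 * 30) mod 47 = 44
Result: A = 44.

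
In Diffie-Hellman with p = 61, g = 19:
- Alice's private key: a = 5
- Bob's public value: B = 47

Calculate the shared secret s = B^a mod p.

Step 1: s = B^a mod p = 47^5 mod 61.
  47^1 mod 61 = 47
  47^2 mod 61 = (47 * 47) mod 61 = 13
  47^3 mod 61 = (13 * 47) mod 61 = 1
  47^4 mod 61 = (1 * 47) mod 61 = 47
  47^5 mod 61 = (47 * 47) mod 61 = 13
Result: shared secret = 13.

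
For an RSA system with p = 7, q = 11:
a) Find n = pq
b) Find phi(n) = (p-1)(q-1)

Step 1: n = p * q = 7 * 11 = 77.
Step 2: phi(n) = (p-1)(q-1) = 6 * 10 = 60.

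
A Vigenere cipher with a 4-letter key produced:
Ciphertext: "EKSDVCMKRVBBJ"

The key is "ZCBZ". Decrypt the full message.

Step 1: Key 'ZCBZ' has length 4. Extended key: ZCBZZCBZZCBZZ
Step 2: Decrypt each position:
  E(4) - Z(25) = 5 = F
  K(10) - C(2) = 8 = I
  S(18) - B(1) = 17 = R
  D(3) - Z(25) = 4 = E
  V(21) - Z(25) = 22 = W
  C(2) - C(2) = 0 = A
  M(12) - B(1) = 11 = L
  K(10) - Z(25) = 11 = L
  R(17) - Z(25) = 18 = S
  V(21) - C(2) = 19 = T
  B(1) - B(1) = 0 = A
  B(1) - Z(25) = 2 = C
  J(9) - Z(25) = 10 = K
Plaintext: FIREWALLSTACK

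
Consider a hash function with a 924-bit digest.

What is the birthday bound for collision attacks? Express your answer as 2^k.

Step 1: The birthday paradox gives collision probability ~50% after sqrt(2^n) = 2^(n/2) hashes.
Step 2: For 924-bit output: 2^(924/2) = 2^462.
Step 3: Approximately 2^462 hash computations needed.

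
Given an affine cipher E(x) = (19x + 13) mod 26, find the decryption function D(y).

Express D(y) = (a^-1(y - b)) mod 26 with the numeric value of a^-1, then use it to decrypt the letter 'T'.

Step 1: Find a^-1, the modular inverse of 19 mod 26.
Step 2: We need 19 * a^-1 = 1 (mod 26).
Step 3: 19 * 11 = 209 = 8 * 26 + 1, so a^-1 = 11.
Step 4: D(y) = 11(y - 13) mod 26.
Step 5: Apply to 'T' (y = 19): D(19) = 11 * (19 - 13) mod 26 = 11 * 6 mod 26 = 14 -> 'O'.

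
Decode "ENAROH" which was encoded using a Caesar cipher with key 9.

Step 1: Reverse the shift by subtracting 9 from each letter position.
  E (position 4) -> position (4-9) mod 26 = 21 -> V
  N (position 13) -> position (13-9) mod 26 = 4 -> E
  A (position 0) -> position (0-9) mod 26 = 17 -> R
  R (position 17) -> position (17-9) mod 26 = 8 -> I
  O (position 14) -> position (14-9) mod 26 = 5 -> F
  H (position 7) -> position (7-9) mod 26 = 24 -> Y
Decrypted message: VERIFY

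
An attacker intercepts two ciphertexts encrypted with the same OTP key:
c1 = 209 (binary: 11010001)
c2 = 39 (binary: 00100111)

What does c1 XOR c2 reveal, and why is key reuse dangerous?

Step 1: c1 XOR c2 = (m1 XOR k) XOR (m2 XOR k).
Step 2: By XOR associativity/commutativity: = m1 XOR m2 XOR k XOR k = m1 XOR m2.
Step 3: 11010001 XOR 00100111 = 11110110 = 246.
Step 4: The key cancels out! An attacker learns m1 XOR m2 = 246, revealing the relationship between plaintexts.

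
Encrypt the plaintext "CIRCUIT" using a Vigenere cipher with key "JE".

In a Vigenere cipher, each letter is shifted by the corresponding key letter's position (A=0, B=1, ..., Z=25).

Step 1: Repeat key to match plaintext length:
  Plaintext: CIRCUIT
  Key:       JEJEJEJ
Step 2: Encrypt each letter:
  C(2) + J(9) = (2+9) mod 26 = 11 = L
  I(8) + E(4) = (8+4) mod 26 = 12 = M
  R(17) + J(9) = (17+9) mod 26 = 0 = A
  C(2) + E(4) = (2+4) mod 26 = 6 = G
  U(20) + J(9) = (20+9) mod 26 = 3 = D
  I(8) + E(4) = (8+4) mod 26 = 12 = M
  T(19) + J(9) = (19+9) mod 26 = 2 = C
Ciphertext: LMAGDMC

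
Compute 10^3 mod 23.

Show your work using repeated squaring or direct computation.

Step 1: Compute 10^3 mod 23 step by step, reducing modulo 23 at each step.
  10^1 mod 23 = 10
  10^2 mod 23 = (10 * 10) mod 23 = 8
  10^3 mod 23 = (8 * 10) mod 23 = 11
Step 2: Result = 11.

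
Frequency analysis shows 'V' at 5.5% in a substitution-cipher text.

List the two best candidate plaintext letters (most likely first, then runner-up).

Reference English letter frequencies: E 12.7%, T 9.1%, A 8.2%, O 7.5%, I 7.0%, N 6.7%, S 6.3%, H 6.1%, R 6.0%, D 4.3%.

Step 1: Observed frequency of 'V' is 5.5%.
Step 2: Compute distances to each reference frequency and sort:
  R (6.0%): difference = 0.5% <-- BEST
  H (6.1%): difference = 0.6% <-- RUNNER-UP
  S (6.3%): difference = 0.8%
  N (6.7%): difference = 1.2%
  D (4.3%): difference = 1.2%
Step 3: Most likely is 'R' (6.0%, diff 0.5%); second most likely is 'H' (6.1%, diff 0.6%).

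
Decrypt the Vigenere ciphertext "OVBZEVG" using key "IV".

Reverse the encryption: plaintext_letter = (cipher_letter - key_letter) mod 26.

Step 1: Extend key: IVIVIVI
Step 2: Decrypt each letter (c - k) mod 26:
  O(14) - I(8) = (14-8) mod 26 = 6 = G
  V(21) - V(21) = (21-21) mod 26 = 0 = A
  B(1) - I(8) = (1-8) mod 26 = 19 = T
  Z(25) - V(21) = (25-21) mod 26 = 4 = E
  E(4) - I(8) = (4-8) mod 26 = 22 = W
  V(21) - V(21) = (21-21) mod 26 = 0 = A
  G(6) - I(8) = (6-8) mod 26 = 24 = Y
Plaintext: GATEWAY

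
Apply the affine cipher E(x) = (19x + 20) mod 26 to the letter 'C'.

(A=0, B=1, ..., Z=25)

Step 1: Convert 'C' to number: x = 2.
Step 2: E(2) = (19 * 2 + 20) mod 26 = 58 mod 26 = 6.
Step 3: Convert 6 back to letter: G.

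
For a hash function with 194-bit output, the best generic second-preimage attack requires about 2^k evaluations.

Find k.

Step 1: The hash has a 194-bit output.
Step 2: Second-preimage resistance means: given a specific input x, it should be infeasible to find a different y with h(y) = h(x).
With a 194-bit output, a generic search for a second preimage costs about 2^194 evaluations (each trial matches the fixed target with probability 2^-194).
Step 3: Security level = 194 bits.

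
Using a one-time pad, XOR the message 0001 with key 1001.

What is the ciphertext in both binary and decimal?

Step 1: Write out the XOR operation bit by bit:
  Message: 0001
  Key:     1001
  XOR:     1000
Step 2: Convert to decimal: 1000 = 8.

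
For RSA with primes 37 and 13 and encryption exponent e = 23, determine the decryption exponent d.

Step 1: n = 37 * 13 = 481.
Step 2: phi(n) = 36 * 12 = 432.
Step 3: Find d such that 23 * d = 1 (mod 432).
Step 4: d = 23^(-1) mod 432 = 263.
Verification: 23 * 263 = 6049 = 14 * 432 + 1.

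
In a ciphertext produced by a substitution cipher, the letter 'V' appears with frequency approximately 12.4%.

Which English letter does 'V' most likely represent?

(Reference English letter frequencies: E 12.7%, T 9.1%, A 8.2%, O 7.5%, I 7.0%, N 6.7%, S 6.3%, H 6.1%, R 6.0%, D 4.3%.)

Step 1: The observed frequency is 12.4%.
Step 2: Compare with English frequencies:
  E: 12.7% (difference: 0.3%) <-- closest
  T: 9.1% (difference: 3.3%)
  A: 8.2% (difference: 4.2%)
  O: 7.5% (difference: 4.9%)
  I: 7.0% (difference: 5.4%)
  N: 6.7% (difference: 5.7%)
  S: 6.3% (difference: 6.1%)
  H: 6.1% (difference: 6.3%)
  R: 6.0% (difference: 6.4%)
  D: 4.3% (difference: 8.1%)
Step 3: 'V' most likely represents 'E' (frequency 12.7%).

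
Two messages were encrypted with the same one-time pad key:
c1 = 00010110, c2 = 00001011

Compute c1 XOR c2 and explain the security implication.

Step 1: c1 XOR c2 = (m1 XOR k) XOR (m2 XOR k).
Step 2: By XOR associativity/commutativity: = m1 XOR m2 XOR k XOR k = m1 XOR m2.
Step 3: 00010110 XOR 00001011 = 00011101 = 29.
Step 4: The key cancels out! An attacker learns m1 XOR m2 = 29, revealing the relationship between plaintexts.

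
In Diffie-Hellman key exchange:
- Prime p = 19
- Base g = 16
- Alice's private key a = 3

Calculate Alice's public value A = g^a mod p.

Step 1: A = g^a mod p = 16^3 mod 19.
  16^1 mod 19 = 16
  16^2 mod 19 = (16 * 16) mod 19 = 9
  16^3 mod 19 = (9 * 16) mod 19 = 11
Result: A = 11.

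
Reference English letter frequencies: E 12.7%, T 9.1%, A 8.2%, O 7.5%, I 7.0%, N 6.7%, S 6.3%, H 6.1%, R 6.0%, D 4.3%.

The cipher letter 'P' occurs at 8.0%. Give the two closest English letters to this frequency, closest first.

Step 1: Observed frequency of 'P' is 8.0%.
Step 2: Compute distances to each reference frequency and sort:
  A (8.2%): difference = 0.2% <-- BEST
  O (7.5%): difference = 0.5% <-- RUNNER-UP
  I (7.0%): difference = 1.0%
  T (9.1%): difference = 1.1%
  N (6.7%): difference = 1.3%
Step 3: Most likely is 'A' (8.2%, diff 0.2%); second most likely is 'O' (7.5%, diff 0.5%).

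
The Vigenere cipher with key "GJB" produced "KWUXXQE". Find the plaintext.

Step 1: Extend key: GJBGJBG
Step 2: Decrypt each letter (c - k) mod 26:
  K(10) - G(6) = (10-6) mod 26 = 4 = E
  W(22) - J(9) = (22-9) mod 26 = 13 = N
  U(20) - B(1) = (20-1) mod 26 = 19 = T
  X(23) - G(6) = (23-6) mod 26 = 17 = R
  X(23) - J(9) = (23-9) mod 26 = 14 = O
  Q(16) - B(1) = (16-1) mod 26 = 15 = P
  E(4) - G(6) = (4-6) mod 26 = 24 = Y
Plaintext: ENTROPY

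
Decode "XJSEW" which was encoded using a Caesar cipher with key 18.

Step 1: Reverse the shift by subtracting 18 from each letter position.
  X (position 23) -> position (23-18) mod 26 = 5 -> F
  J (position 9) -> position (9-18) mod 26 = 17 -> R
  S (position 18) -> position (18-18) mod 26 = 0 -> A
  E (position 4) -> position (4-18) mod 26 = 12 -> M
  W (position 22) -> position (22-18) mod 26 = 4 -> E
Decrypted message: FRAME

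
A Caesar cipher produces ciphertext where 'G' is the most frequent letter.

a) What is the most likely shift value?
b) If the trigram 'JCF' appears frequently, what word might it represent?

Step 1: In English, 'E' is the most frequent letter (12.7%).
Step 2: The most frequent ciphertext letter is 'G' (position 6).
Step 3: Shift = (6 - 4) mod 26 = 2.
Step 4: Decrypt 'JCF' by shifting back 2:
  J -> H
  C -> A
  F -> D
Step 5: 'JCF' decrypts to 'HAD'.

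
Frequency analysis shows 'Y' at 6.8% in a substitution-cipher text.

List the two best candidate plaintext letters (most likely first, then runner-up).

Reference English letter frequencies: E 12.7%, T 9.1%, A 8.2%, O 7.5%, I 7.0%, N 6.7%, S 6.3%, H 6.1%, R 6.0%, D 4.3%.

Step 1: Observed frequency of 'Y' is 6.8%.
Step 2: Compute distances to each reference frequency and sort:
  N (6.7%): difference = 0.1% <-- BEST
  I (7.0%): difference = 0.2% <-- RUNNER-UP
  S (6.3%): difference = 0.5%
  O (7.5%): difference = 0.7%
  H (6.1%): difference = 0.7%
Step 3: Most likely is 'N' (6.7%, diff 0.1%); second most likely is 'I' (7.0%, diff 0.2%).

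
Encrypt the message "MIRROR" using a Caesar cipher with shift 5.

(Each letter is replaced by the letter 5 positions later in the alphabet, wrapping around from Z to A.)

Step 1: For each letter, shift forward by 5 positions (mod 26).
  M (position 12) -> position (12+5) mod 26 = 17 -> R
  I (position 8) -> position (8+5) mod 26 = 13 -> N
  R (position 17) -> position (17+5) mod 26 = 22 -> W
  R (position 17) -> position (17+5) mod 26 = 22 -> W
  O (position 14) -> position (14+5) mod 26 = 19 -> T
  R (position 17) -> position (17+5) mod 26 = 22 -> W
Result: RNWWTW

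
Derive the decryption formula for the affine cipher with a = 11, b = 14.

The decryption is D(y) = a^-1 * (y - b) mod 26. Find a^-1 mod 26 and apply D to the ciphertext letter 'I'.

Step 1: Find a^-1, the modular inverse of 11 mod 26.
Step 2: We need 11 * a^-1 = 1 (mod 26).
Step 3: 11 * 19 = 209 = 8 * 26 + 1, so a^-1 = 19.
Step 4: D(y) = 19(y - 14) mod 26.
Step 5: Apply to 'I' (y = 8): D(8) = 19 * (8 - 14) mod 26 = 19 * -6 mod 26 = 16 -> 'Q'.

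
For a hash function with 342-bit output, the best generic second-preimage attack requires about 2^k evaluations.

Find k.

Step 1: The hash has a 342-bit output.
Step 2: Second-preimage resistance means: given a specific input x, it should be infeasible to find a different y with h(y) = h(x).
With a 342-bit output, a generic search for a second preimage costs about 2^342 evaluations (each trial matches the fixed target with probability 2^-342).
Step 3: Security level = 342 bits.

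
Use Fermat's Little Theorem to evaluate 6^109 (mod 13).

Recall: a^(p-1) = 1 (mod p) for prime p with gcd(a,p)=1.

Step 1: Since 13 is prime, by Fermat's Little Theorem: 6^12 = 1 (mod 13).
Step 2: Reduce exponent: 109 mod 12 = 1.
Step 3: So 6^109 = 6^1 (mod 13).
Step 4: 6^1 mod 13 = 6.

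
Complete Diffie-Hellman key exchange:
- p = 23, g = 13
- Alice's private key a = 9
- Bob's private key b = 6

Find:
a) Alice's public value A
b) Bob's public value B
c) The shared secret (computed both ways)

Step 1: A = g^a mod p = 13^9 mod 23 = 3.
Step 2: B = g^b mod p = 13^6 mod 23 = 6.
Step 3: Alice computes s = B^a mod p = 6^9 mod 23 = 16.
Step 4: Bob computes s = A^b mod p = 3^6 mod 23 = 16.
Both sides agree: shared secret = 16.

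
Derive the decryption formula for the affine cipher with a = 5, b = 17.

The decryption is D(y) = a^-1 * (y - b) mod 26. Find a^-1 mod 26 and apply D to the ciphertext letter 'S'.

Step 1: Find a^-1, the modular inverse of 5 mod 26.
Step 2: We need 5 * a^-1 = 1 (mod 26).
Step 3: 5 * 21 = 105 = 4 * 26 + 1, so a^-1 = 21.
Step 4: D(y) = 21(y - 17) mod 26.
Step 5: Apply to 'S' (y = 18): D(18) = 21 * (18 - 17) mod 26 = 21 * 1 mod 26 = 21 -> 'V'.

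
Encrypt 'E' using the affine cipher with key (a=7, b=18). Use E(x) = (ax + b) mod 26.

Step 1: Convert 'E' to number: x = 4.
Step 2: E(4) = (7 * 4 + 18) mod 26 = 46 mod 26 = 20.
Step 3: Convert 20 back to letter: U.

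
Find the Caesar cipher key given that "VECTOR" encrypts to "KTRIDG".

Step 1: Compare first letters: V (position 21) -> K (position 10).
Step 2: Shift = (10 - 21) mod 26 = 15.
The shift value is 15.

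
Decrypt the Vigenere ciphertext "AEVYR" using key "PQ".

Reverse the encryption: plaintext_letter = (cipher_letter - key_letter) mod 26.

Step 1: Extend key: PQPQP
Step 2: Decrypt each letter (c - k) mod 26:
  A(0) - P(15) = (0-15) mod 26 = 11 = L
  E(4) - Q(16) = (4-16) mod 26 = 14 = O
  V(21) - P(15) = (21-15) mod 26 = 6 = G
  Y(24) - Q(16) = (24-16) mod 26 = 8 = I
  R(17) - P(15) = (17-15) mod 26 = 2 = C
Plaintext: LOGIC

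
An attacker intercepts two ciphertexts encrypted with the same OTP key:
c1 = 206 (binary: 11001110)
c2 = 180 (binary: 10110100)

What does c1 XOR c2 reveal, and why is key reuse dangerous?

Step 1: c1 XOR c2 = (m1 XOR k) XOR (m2 XOR k).
Step 2: By XOR associativity/commutativity: = m1 XOR m2 XOR k XOR k = m1 XOR m2.
Step 3: 11001110 XOR 10110100 = 01111010 = 122.
Step 4: The key cancels out! An attacker learns m1 XOR m2 = 122, revealing the relationship between plaintexts.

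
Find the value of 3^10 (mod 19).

Step 1: Compute 3^10 mod 19 step by step, reducing modulo 19 at each step.
  3^1 mod 19 = 3
  3^2 mod 19 = (3 * 3) mod 19 = 9
  3^3 mod 19 = (9 * 3) mod 19 = 8
  3^4 mod 19 = (8 * 3) mod 19 = 5
  3^5 mod 19 = (5 * 3) mod 19 = 15
  3^6 mod 19 = (15 * 3) mod 19 = 7
  3^7 mod 19 = (7 * 3) mod 19 = 2
  3^8 mod 19 = (2 * 3) mod 19 = 6
  3^9 mod 19 = (6 * 3) mod 19 = 18
  3^10 mod 19 = (18 * 3) mod 19 = 16
Step 2: Result = 16.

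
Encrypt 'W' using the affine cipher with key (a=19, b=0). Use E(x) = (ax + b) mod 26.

Step 1: Convert 'W' to number: x = 22.
Step 2: E(22) = (19 * 22 + 0) mod 26 = 418 mod 26 = 2.
Step 3: Convert 2 back to letter: C.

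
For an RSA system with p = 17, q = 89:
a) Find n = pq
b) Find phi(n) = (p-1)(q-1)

Step 1: n = p * q = 17 * 89 = 1513.
Step 2: phi(n) = (p-1)(q-1) = 16 * 88 = 1408.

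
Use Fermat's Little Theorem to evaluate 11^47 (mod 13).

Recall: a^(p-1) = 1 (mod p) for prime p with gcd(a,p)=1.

Step 1: Since 13 is prime, by Fermat's Little Theorem: 11^12 = 1 (mod 13).
Step 2: Reduce exponent: 47 mod 12 = 11.
Step 3: So 11^47 = 11^11 (mod 13).
Step 4: 11^11 mod 13 = 6.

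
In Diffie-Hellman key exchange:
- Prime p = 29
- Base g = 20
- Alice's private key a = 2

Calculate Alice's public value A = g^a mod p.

Step 1: A = g^a mod p = 20^2 mod 29.
  20^1 mod 29 = 20
  20^2 mod 29 = (20 * 20) mod 29 = 23
Result: A = 23.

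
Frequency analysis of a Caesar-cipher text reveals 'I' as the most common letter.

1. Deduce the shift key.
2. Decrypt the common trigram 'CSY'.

Step 1: In English, 'E' is the most frequent letter (12.7%).
Step 2: The most frequent ciphertext letter is 'I' (position 8).
Step 3: Shift = (8 - 4) mod 26 = 4.
Step 4: Decrypt 'CSY' by shifting back 4:
  C -> Y
  S -> O
  Y -> U
Step 5: 'CSY' decrypts to 'YOU'.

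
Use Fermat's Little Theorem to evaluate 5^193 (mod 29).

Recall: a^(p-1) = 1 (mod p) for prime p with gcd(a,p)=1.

Step 1: Since 29 is prime, by Fermat's Little Theorem: 5^28 = 1 (mod 29).
Step 2: Reduce exponent: 193 mod 28 = 25.
Step 3: So 5^193 = 5^25 (mod 29).
Step 4: 5^25 mod 29 = 13.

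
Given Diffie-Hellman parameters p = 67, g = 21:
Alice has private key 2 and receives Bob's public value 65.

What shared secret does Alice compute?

Step 1: s = B^a mod p = 65^2 mod 67.
  65^1 mod 67 = 65
  65^2 mod 67 = (65 * 65) mod 67 = 4
Result: shared secret = 4.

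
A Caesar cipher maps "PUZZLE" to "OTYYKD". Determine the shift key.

Step 1: Compare first letters: P (position 15) -> O (position 14).
Step 2: Shift = (14 - 15) mod 26 = 25.
The shift value is 25.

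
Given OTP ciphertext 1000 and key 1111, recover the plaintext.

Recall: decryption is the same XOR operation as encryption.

Step 1: XOR ciphertext with key:
  Ciphertext: 1000
  Key:        1111
  XOR:        0111
Step 2: Plaintext = 0111 = 7 in decimal.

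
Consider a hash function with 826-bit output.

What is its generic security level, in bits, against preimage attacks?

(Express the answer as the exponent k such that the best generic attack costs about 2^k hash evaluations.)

Step 1: The hash has a 826-bit output.
Step 2: Preimage resistance means: given a digest h(x), it should be infeasible to find any input that hashes to it.
With a 826-bit output there are 2^826 possible digests, so a generic brute-force preimage search costs about 2^826 evaluations.
Step 3: Security level = 826 bits.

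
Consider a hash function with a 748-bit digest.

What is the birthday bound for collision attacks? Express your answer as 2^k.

Step 1: The birthday paradox gives collision probability ~50% after sqrt(2^n) = 2^(n/2) hashes.
Step 2: For 748-bit output: 2^(748/2) = 2^374.
Step 3: Approximately 2^374 hash computations needed.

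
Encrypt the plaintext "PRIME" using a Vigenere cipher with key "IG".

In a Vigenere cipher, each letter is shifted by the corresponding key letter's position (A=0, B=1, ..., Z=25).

Step 1: Repeat key to match plaintext length:
  Plaintext: PRIME
  Key:       IGIGI
Step 2: Encrypt each letter:
  P(15) + I(8) = (15+8) mod 26 = 23 = X
  R(17) + G(6) = (17+6) mod 26 = 23 = X
  I(8) + I(8) = (8+8) mod 26 = 16 = Q
  M(12) + G(6) = (12+6) mod 26 = 18 = S
  E(4) + I(8) = (4+8) mod 26 = 12 = M
Ciphertext: XXQSM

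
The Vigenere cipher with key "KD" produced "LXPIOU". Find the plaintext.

Step 1: Extend key: KDKDKD
Step 2: Decrypt each letter (c - k) mod 26:
  L(11) - K(10) = (11-10) mod 26 = 1 = B
  X(23) - D(3) = (23-3) mod 26 = 20 = U
  P(15) - K(10) = (15-10) mod 26 = 5 = F
  I(8) - D(3) = (8-3) mod 26 = 5 = F
  O(14) - K(10) = (14-10) mod 26 = 4 = E
  U(20) - D(3) = (20-3) mod 26 = 17 = R
Plaintext: BUFFER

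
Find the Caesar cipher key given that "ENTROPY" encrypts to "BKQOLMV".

Step 1: Compare first letters: E (position 4) -> B (position 1).
Step 2: Shift = (1 - 4) mod 26 = 23.
The shift value is 23.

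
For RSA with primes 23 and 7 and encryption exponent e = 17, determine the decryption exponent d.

Step 1: n = 23 * 7 = 161.
Step 2: phi(n) = 22 * 6 = 132.
Step 3: Find d such that 17 * d = 1 (mod 132).
Step 4: d = 17^(-1) mod 132 = 101.
Verification: 17 * 101 = 1717 = 13 * 132 + 1.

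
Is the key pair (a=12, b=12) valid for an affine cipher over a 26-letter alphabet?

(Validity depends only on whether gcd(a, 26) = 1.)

Step 1: Compute gcd(12, 26).
Step 2: gcd(12, 26) = 2.
Since gcd = 2 != 1, 12 shares a common factor with 26, so it cannot be used.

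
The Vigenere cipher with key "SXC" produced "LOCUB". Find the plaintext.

Step 1: Extend key: SXCSX
Step 2: Decrypt each letter (c - k) mod 26:
  L(11) - S(18) = (11-18) mod 26 = 19 = T
  O(14) - X(23) = (14-23) mod 26 = 17 = R
  C(2) - C(2) = (2-2) mod 26 = 0 = A
  U(20) - S(18) = (20-18) mod 26 = 2 = C
  B(1) - X(23) = (1-23) mod 26 = 4 = E
Plaintext: TRACE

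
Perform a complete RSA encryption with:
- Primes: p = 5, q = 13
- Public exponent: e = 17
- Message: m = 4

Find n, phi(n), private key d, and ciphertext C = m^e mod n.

Step 1: n = 5 * 13 = 65.
Step 2: phi(n) = (5-1)(13-1) = 4 * 12 = 48.
Step 3: Find d = 17^(-1) mod 48 = 17.
  Verify: 17 * 17 = 289 = 1 (mod 48).
Step 4: C = 4^17 mod 65 = 49.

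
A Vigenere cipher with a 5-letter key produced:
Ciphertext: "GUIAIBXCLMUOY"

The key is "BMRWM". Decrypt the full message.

Step 1: Key 'BMRWM' has length 5. Extended key: BMRWMBMRWMBMR
Step 2: Decrypt each position:
  G(6) - B(1) = 5 = F
  U(20) - M(12) = 8 = I
  I(8) - R(17) = 17 = R
  A(0) - W(22) = 4 = E
  I(8) - M(12) = 22 = W
  B(1) - B(1) = 0 = A
  X(23) - M(12) = 11 = L
  C(2) - R(17) = 11 = L
  L(11) - W(22) = 15 = P
  M(12) - M(12) = 0 = A
  U(20) - B(1) = 19 = T
  O(14) - M(12) = 2 = C
  Y(24) - R(17) = 7 = H
Plaintext: FIREWALLPATCH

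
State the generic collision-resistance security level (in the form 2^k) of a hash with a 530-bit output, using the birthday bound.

Step 1: The birthday paradox gives collision probability ~50% after sqrt(2^n) = 2^(n/2) hashes.
Step 2: For 530-bit output: 2^(530/2) = 2^265.
Step 3: Approximately 2^265 hash computations needed.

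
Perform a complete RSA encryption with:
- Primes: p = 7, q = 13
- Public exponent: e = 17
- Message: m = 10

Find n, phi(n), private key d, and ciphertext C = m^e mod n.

Step 1: n = 7 * 13 = 91.
Step 2: phi(n) = (7-1)(13-1) = 6 * 12 = 72.
Step 3: Find d = 17^(-1) mod 72 = 17.
  Verify: 17 * 17 = 289 = 1 (mod 72).
Step 4: C = 10^17 mod 91 = 82.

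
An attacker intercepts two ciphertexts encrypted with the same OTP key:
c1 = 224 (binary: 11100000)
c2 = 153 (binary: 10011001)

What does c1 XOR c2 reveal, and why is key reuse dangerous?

Step 1: c1 XOR c2 = (m1 XOR k) XOR (m2 XOR k).
Step 2: By XOR associativity/commutativity: = m1 XOR m2 XOR k XOR k = m1 XOR m2.
Step 3: 11100000 XOR 10011001 = 01111001 = 121.
Step 4: The key cancels out! An attacker learns m1 XOR m2 = 121, revealing the relationship between plaintexts.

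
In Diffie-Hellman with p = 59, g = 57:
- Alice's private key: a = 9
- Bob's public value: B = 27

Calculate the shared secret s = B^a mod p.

Step 1: s = B^a mod p = 27^9 mod 59.
  27^1 mod 59 = 27
  27^2 mod 59 = (27 * 27) mod 59 = 21
  27^3 mod 59 = (21 * 27) mod 59 = 36
  27^4 mod 59 = (36 * 27) mod 59 = 28
  27^5 mod 59 = (28 * 27) mod 59 = 48
  27^6 mod 59 = (48 * 27) mod 59 = 57
  27^7 mod 59 = (57 * 27) mod 59 = 5
  27^8 mod 59 = (5 * 27) mod 59 = 17
  27^9 mod 59 = (17 * 27) mod 59 = 46
Result: shared secret = 46.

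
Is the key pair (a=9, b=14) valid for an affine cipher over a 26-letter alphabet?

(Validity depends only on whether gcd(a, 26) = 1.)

Step 1: Compute gcd(9, 26).
Step 2: gcd(9, 26) = 1.
Since gcd = 1, 9 is coprime with 26, so it is a valid key.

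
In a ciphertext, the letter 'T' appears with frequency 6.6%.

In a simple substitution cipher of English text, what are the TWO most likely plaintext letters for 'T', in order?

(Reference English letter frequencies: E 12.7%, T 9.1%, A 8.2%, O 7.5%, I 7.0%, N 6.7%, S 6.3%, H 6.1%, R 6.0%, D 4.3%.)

Step 1: Observed frequency of 'T' is 6.6%.
Step 2: Compute distances to each reference frequency and sort:
  N (6.7%): difference = 0.1% <-- BEST
  S (6.3%): difference = 0.3% <-- RUNNER-UP
  I (7.0%): difference = 0.4%
  H (6.1%): difference = 0.5%
  R (6.0%): difference = 0.6%
Step 3: Most likely is 'N' (6.7%, diff 0.1%); second most likely is 'S' (6.3%, diff 0.3%).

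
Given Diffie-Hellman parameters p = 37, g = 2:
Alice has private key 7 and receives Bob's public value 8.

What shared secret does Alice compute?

Step 1: s = B^a mod p = 8^7 mod 37.
  8^1 mod 37 = 8
  8^2 mod 37 = (8 * 8) mod 37 = 27
  8^3 mod 37 = (27 * 8) mod 37 = 31
  8^4 mod 37 = (31 * 8) mod 37 = 26
  8^5 mod 37 = (26 * 8) mod 37 = 23
  8^6 mod 37 = (23 * 8) mod 37 = 36
  8^7 mod 37 = (36 * 8) mod 37 = 29
Result: shared secret = 29.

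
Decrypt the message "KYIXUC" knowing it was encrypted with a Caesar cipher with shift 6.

Step 1: Reverse the shift by subtracting 6 from each letter position.
  K (position 10) -> position (10-6) mod 26 = 4 -> E
  Y (position 24) -> position (24-6) mod 26 = 18 -> S
  I (position 8) -> position (8-6) mod 26 = 2 -> C
  X (position 23) -> position (23-6) mod 26 = 17 -> R
  U (position 20) -> position (20-6) mod 26 = 14 -> O
  C (position 2) -> position (2-6) mod 26 = 22 -> W
Decrypted message: ESCROW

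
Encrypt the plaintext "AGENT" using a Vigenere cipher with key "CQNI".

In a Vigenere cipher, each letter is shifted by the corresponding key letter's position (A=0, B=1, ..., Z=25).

Step 1: Repeat key to match plaintext length:
  Plaintext: AGENT
  Key:       CQNIC
Step 2: Encrypt each letter:
  A(0) + C(2) = (0+2) mod 26 = 2 = C
  G(6) + Q(16) = (6+16) mod 26 = 22 = W
  E(4) + N(13) = (4+13) mod 26 = 17 = R
  N(13) + I(8) = (13+8) mod 26 = 21 = V
  T(19) + C(2) = (19+2) mod 26 = 21 = V
Ciphertext: CWRVV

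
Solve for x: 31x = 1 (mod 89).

Step 1: We need x such that 31 * x = 1 (mod 89).
Step 2: Using the extended Euclidean algorithm or trial:
  31 * 23 = 713 = 8 * 89 + 1.
Step 3: Since 713 mod 89 = 1, the inverse is x = 23.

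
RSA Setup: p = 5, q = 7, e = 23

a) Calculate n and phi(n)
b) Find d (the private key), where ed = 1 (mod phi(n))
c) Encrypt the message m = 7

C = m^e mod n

Step 1: n = 5 * 7 = 35.
Step 2: phi(n) = (5-1)(7-1) = 4 * 6 = 24.
Step 3: Find d = 23^(-1) mod 24 = 23.
  Verify: 23 * 23 = 529 = 1 (mod 24).
Step 4: C = 7^23 mod 35 = 28.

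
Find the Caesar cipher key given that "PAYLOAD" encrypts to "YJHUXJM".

Step 1: Compare first letters: P (position 15) -> Y (position 24).
Step 2: Shift = (24 - 15) mod 26 = 9.
The shift value is 9.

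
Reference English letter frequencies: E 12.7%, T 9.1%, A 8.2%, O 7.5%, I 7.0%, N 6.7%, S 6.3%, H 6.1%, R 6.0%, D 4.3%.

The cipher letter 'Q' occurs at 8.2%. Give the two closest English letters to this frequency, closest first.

Step 1: Observed frequency of 'Q' is 8.2%.
Step 2: Compute distances to each reference frequency and sort:
  A (8.2%): difference = 0.0% <-- BEST
  O (7.5%): difference = 0.7% <-- RUNNER-UP
  T (9.1%): difference = 0.9%
  I (7.0%): difference = 1.2%
  N (6.7%): difference = 1.5%
Step 3: Most likely is 'A' (8.2%, diff 0.0%); second most likely is 'O' (7.5%, diff 0.7%).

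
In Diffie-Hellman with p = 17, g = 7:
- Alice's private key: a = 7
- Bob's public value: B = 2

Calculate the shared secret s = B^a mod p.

Step 1: s = B^a mod p = 2^7 mod 17.
  2^1 mod 17 = 2
  2^2 mod 17 = (2 * 2) mod 17 = 4
  2^3 mod 17 = (4 * 2) mod 17 = 8
  2^4 mod 17 = (8 * 2) mod 17 = 16
  2^5 mod 17 = (16 * 2) mod 17 = 15
  2^6 mod 17 = (15 * 2) mod 17 = 13
  2^7 mod 17 = (13 * 2) mod 17 = 9
Result: shared secret = 9.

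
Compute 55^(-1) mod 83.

Step 1: We need x such that 55 * x = 1 (mod 83).
Step 2: Using the extended Euclidean algorithm or trial:
  55 * 80 = 4400 = 53 * 83 + 1.
Step 3: Since 4400 mod 83 = 1, the inverse is x = 80.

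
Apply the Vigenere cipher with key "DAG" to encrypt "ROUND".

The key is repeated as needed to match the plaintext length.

Step 1: Repeat key to match plaintext length:
  Plaintext: ROUND
  Key:       DAGDA
Step 2: Encrypt each letter:
  R(17) + D(3) = (17+3) mod 26 = 20 = U
  O(14) + A(0) = (14+0) mod 26 = 14 = O
  U(20) + G(6) = (20+6) mod 26 = 0 = A
  N(13) + D(3) = (13+3) mod 26 = 16 = Q
  D(3) + A(0) = (3+0) mod 26 = 3 = D
Ciphertext: UOAQD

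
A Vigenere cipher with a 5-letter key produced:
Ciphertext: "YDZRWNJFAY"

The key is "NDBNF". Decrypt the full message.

Step 1: Key 'NDBNF' has length 5. Extended key: NDBNFNDBNF
Step 2: Decrypt each position:
  Y(24) - N(13) = 11 = L
  D(3) - D(3) = 0 = A
  Z(25) - B(1) = 24 = Y
  R(17) - N(13) = 4 = E
  W(22) - F(5) = 17 = R
  N(13) - N(13) = 0 = A
  J(9) - D(3) = 6 = G
  F(5) - B(1) = 4 = E
  A(0) - N(13) = 13 = N
  Y(24) - F(5) = 19 = T
Plaintext: LAYERAGENT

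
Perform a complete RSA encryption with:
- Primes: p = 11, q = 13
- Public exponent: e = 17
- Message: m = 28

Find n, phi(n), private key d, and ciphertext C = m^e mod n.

Step 1: n = 11 * 13 = 143.
Step 2: phi(n) = (11-1)(13-1) = 10 * 12 = 120.
Step 3: Find d = 17^(-1) mod 120 = 113.
  Verify: 17 * 113 = 1921 = 1 (mod 120).
Step 4: C = 28^17 mod 143 = 19.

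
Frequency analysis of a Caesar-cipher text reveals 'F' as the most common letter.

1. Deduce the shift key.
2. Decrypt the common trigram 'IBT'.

Step 1: In English, 'E' is the most frequent letter (12.7%).
Step 2: The most frequent ciphertext letter is 'F' (position 5).
Step 3: Shift = (5 - 4) mod 26 = 1.
Step 4: Decrypt 'IBT' by shifting back 1:
  I -> H
  B -> A
  T -> S
Step 5: 'IBT' decrypts to 'HAS'.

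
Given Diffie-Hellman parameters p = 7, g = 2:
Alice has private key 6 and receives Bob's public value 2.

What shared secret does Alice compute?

Step 1: s = B^a mod p = 2^6 mod 7.
  2^1 mod 7 = 2
  2^2 mod 7 = (2 * 2) mod 7 = 4
  2^3 mod 7 = (4 * 2) mod 7 = 1
  2^4 mod 7 = (1 * 2) mod 7 = 2
  2^5 mod 7 = (2 * 2) mod 7 = 4
  2^6 mod 7 = (4 * 2) mod 7 = 1
Result: shared secret = 1.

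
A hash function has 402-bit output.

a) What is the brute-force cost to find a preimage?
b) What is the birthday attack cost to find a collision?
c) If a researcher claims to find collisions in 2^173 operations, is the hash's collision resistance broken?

Step 1: Preimage resistance requires brute-force of 2^402 operations.
Step 2: Collision resistance (birthday bound) = 2^(402/2) = 2^201.
Step 3: The claimed attack costs 2^173 operations.
Step 4: Since 2^173 < 2^201, the claimed attack beats the generic birthday bound, so collision resistance is broken.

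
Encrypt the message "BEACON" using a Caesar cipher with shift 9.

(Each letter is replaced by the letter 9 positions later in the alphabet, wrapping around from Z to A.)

Step 1: For each letter, shift forward by 9 positions (mod 26).
  B (position 1) -> position (1+9) mod 26 = 10 -> K
  E (position 4) -> position (4+9) mod 26 = 13 -> N
  A (position 0) -> position (0+9) mod 26 = 9 -> J
  C (position 2) -> position (2+9) mod 26 = 11 -> L
  O (position 14) -> position (14+9) mod 26 = 23 -> X
  N (position 13) -> position (13+9) mod 26 = 22 -> W
Result: KNJLXW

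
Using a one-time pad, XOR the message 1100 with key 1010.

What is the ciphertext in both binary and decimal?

Step 1: Write out the XOR operation bit by bit:
  Message: 1100
  Key:     1010
  XOR:     0110
Step 2: Convert to decimal: 0110 = 6.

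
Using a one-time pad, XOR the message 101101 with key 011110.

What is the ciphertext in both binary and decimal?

Step 1: Write out the XOR operation bit by bit:
  Message: 101101
  Key:     011110
  XOR:     110011
Step 2: Convert to decimal: 110011 = 51.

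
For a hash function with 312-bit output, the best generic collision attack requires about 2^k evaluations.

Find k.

Step 1: The hash has a 312-bit output.
Step 2: Collision resistance means it should be infeasible to find any x != y with h(x) = h(y).
By the birthday bound, a generic collision search succeeds after about sqrt(2^312) = 2^(312/2) = 2^156 evaluations.
Step 3: Security level = 156 bits.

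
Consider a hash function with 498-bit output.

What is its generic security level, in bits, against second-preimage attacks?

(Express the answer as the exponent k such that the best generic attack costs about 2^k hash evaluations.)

Step 1: The hash has a 498-bit output.
Step 2: Second-preimage resistance means: given a specific input x, it should be infeasible to find a different y with h(y) = h(x).
With a 498-bit output, a generic search for a second preimage costs about 2^498 evaluations (each trial matches the fixed target with probability 2^-498).
Step 3: Security level = 498 bits.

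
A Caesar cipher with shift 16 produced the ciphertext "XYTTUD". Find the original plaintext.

Step 1: Reverse the shift by subtracting 16 from each letter position.
  X (position 23) -> position (23-16) mod 26 = 7 -> H
  Y (position 24) -> position (24-16) mod 26 = 8 -> I
  T (position 19) -> position (19-16) mod 26 = 3 -> D
  T (position 19) -> position (19-16) mod 26 = 3 -> D
  U (position 20) -> position (20-16) mod 26 = 4 -> E
  D (position 3) -> position (3-16) mod 26 = 13 -> N
Decrypted message: HIDDEN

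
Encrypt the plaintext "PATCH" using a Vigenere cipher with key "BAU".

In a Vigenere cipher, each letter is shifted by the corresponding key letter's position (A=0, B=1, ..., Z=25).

Step 1: Repeat key to match plaintext length:
  Plaintext: PATCH
  Key:       BAUBA
Step 2: Encrypt each letter:
  P(15) + B(1) = (15+1) mod 26 = 16 = Q
  A(0) + A(0) = (0+0) mod 26 = 0 = A
  T(19) + U(20) = (19+20) mod 26 = 13 = N
  C(2) + B(1) = (2+1) mod 26 = 3 = D
  H(7) + A(0) = (7+0) mod 26 = 7 = H
Ciphertext: QANDH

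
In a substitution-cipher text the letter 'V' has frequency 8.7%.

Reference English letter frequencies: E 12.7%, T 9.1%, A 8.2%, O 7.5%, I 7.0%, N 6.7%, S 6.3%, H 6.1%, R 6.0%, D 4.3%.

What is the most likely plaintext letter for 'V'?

Step 1: The observed frequency is 8.7%.
Step 2: Compare with English frequencies:
  E: 12.7% (difference: 4.0%)
  T: 9.1% (difference: 0.4%) <-- closest
  A: 8.2% (difference: 0.5%)
  O: 7.5% (difference: 1.2%)
  I: 7.0% (difference: 1.7%)
  N: 6.7% (difference: 2.0%)
  S: 6.3% (difference: 2.4%)
  H: 6.1% (difference: 2.6%)
  R: 6.0% (difference: 2.7%)
  D: 4.3% (difference: 4.4%)
Step 3: 'V' most likely represents 'T' (frequency 9.1%).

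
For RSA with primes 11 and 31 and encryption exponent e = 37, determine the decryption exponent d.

Step 1: n = 11 * 31 = 341.
Step 2: phi(n) = 10 * 30 = 300.
Step 3: Find d such that 37 * d = 1 (mod 300).
Step 4: d = 37^(-1) mod 300 = 73.
Verification: 37 * 73 = 2701 = 9 * 300 + 1.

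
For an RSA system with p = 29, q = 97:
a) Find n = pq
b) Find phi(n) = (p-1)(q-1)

Step 1: n = p * q = 29 * 97 = 2813.
Step 2: phi(n) = (p-1)(q-1) = 28 * 96 = 2688.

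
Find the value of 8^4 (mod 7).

Step 1: Compute 8^4 mod 7 step by step, reducing modulo 7 at each step.
  8^1 mod 7 = 1
  8^2 mod 7 = (1 * 8) mod 7 = 1
  8^3 mod 7 = (1 * 8) mod 7 = 1
  8^4 mod 7 = (1 * 8) mod 7 = 1
Step 2: Result = 1.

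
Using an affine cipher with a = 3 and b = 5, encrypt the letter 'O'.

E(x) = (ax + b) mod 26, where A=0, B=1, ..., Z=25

Step 1: Convert 'O' to number: x = 14.
Step 2: E(14) = (3 * 14 + 5) mod 26 = 47 mod 26 = 21.
Step 3: Convert 21 back to letter: V.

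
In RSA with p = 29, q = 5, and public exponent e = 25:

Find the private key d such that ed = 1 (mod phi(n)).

Step 1: n = 29 * 5 = 145.
Step 2: phi(n) = 28 * 4 = 112.
Step 3: Find d such that 25 * d = 1 (mod 112).
Step 4: d = 25^(-1) mod 112 = 9.
Verification: 25 * 9 = 225 = 2 * 112 + 1.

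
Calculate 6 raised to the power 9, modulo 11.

Step 1: Compute 6^9 mod 11 step by step, reducing modulo 11 at each step.
  6^1 mod 11 = 6
  6^2 mod 11 = (6 * 6) mod 11 = 3
  6^3 mod 11 = (3 * 6) mod 11 = 7
  6^4 mod 11 = (7 * 6) mod 11 = 9
  6^5 mod 11 = (9 * 6) mod 11 = 10
  6^6 mod 11 = (10 * 6) mod 11 = 5
  6^7 mod 11 = (5 * 6) mod 11 = 8
  6^8 mod 11 = (8 * 6) mod 11 = 4
  6^9 mod 11 = (4 * 6) mod 11 = 2
Step 2: Result = 2.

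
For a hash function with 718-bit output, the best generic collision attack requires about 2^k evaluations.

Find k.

Step 1: The hash has a 718-bit output.
Step 2: Collision resistance means it should be infeasible to find any x != y with h(x) = h(y).
By the birthday bound, a generic collision search succeeds after about sqrt(2^718) = 2^(718/2) = 2^359 evaluations.
Step 3: Security level = 359 bits.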